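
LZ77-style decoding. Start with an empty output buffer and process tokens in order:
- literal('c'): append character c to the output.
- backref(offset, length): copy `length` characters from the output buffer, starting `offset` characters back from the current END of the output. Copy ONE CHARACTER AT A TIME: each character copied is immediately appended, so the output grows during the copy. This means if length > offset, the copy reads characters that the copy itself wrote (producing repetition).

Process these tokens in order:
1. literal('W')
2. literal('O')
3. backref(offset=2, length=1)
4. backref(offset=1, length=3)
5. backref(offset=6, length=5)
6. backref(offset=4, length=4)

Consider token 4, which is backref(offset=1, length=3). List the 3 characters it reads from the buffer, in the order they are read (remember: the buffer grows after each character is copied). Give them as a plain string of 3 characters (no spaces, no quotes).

Answer: WWW

Derivation:
Token 1: literal('W'). Output: "W"
Token 2: literal('O'). Output: "WO"
Token 3: backref(off=2, len=1). Copied 'W' from pos 0. Output: "WOW"
Token 4: backref(off=1, len=3). Buffer before: "WOW" (len 3)
  byte 1: read out[2]='W', append. Buffer now: "WOWW"
  byte 2: read out[3]='W', append. Buffer now: "WOWWW"
  byte 3: read out[4]='W', append. Buffer now: "WOWWWW"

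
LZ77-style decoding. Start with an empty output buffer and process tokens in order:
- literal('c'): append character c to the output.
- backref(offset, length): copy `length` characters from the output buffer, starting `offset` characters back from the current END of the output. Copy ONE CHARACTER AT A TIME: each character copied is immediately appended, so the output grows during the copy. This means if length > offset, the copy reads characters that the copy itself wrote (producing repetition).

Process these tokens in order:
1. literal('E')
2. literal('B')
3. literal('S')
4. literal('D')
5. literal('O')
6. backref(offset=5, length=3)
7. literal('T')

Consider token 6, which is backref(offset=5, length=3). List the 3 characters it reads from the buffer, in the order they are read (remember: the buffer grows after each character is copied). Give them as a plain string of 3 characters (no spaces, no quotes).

Answer: EBS

Derivation:
Token 1: literal('E'). Output: "E"
Token 2: literal('B'). Output: "EB"
Token 3: literal('S'). Output: "EBS"
Token 4: literal('D'). Output: "EBSD"
Token 5: literal('O'). Output: "EBSDO"
Token 6: backref(off=5, len=3). Buffer before: "EBSDO" (len 5)
  byte 1: read out[0]='E', append. Buffer now: "EBSDOE"
  byte 2: read out[1]='B', append. Buffer now: "EBSDOEB"
  byte 3: read out[2]='S', append. Buffer now: "EBSDOEBS"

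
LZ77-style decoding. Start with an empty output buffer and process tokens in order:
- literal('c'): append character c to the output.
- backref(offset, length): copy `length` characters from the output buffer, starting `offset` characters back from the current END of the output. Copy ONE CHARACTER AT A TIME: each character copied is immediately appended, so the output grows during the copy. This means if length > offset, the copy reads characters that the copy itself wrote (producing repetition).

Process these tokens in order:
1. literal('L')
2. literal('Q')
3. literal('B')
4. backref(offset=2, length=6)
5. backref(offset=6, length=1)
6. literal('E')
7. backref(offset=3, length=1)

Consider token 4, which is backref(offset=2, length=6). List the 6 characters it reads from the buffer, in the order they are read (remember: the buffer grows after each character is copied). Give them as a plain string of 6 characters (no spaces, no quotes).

Answer: QBQBQB

Derivation:
Token 1: literal('L'). Output: "L"
Token 2: literal('Q'). Output: "LQ"
Token 3: literal('B'). Output: "LQB"
Token 4: backref(off=2, len=6). Buffer before: "LQB" (len 3)
  byte 1: read out[1]='Q', append. Buffer now: "LQBQ"
  byte 2: read out[2]='B', append. Buffer now: "LQBQB"
  byte 3: read out[3]='Q', append. Buffer now: "LQBQBQ"
  byte 4: read out[4]='B', append. Buffer now: "LQBQBQB"
  byte 5: read out[5]='Q', append. Buffer now: "LQBQBQBQ"
  byte 6: read out[6]='B', append. Buffer now: "LQBQBQBQB"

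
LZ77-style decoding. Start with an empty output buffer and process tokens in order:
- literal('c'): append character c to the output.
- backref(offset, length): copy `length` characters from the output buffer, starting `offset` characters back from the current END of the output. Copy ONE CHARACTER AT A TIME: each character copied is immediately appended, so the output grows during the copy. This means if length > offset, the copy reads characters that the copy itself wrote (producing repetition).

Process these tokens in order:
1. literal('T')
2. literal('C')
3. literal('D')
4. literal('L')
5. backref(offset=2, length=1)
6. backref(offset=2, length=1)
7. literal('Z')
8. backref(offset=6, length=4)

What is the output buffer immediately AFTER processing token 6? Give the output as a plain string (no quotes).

Answer: TCDLDL

Derivation:
Token 1: literal('T'). Output: "T"
Token 2: literal('C'). Output: "TC"
Token 3: literal('D'). Output: "TCD"
Token 4: literal('L'). Output: "TCDL"
Token 5: backref(off=2, len=1). Copied 'D' from pos 2. Output: "TCDLD"
Token 6: backref(off=2, len=1). Copied 'L' from pos 3. Output: "TCDLDL"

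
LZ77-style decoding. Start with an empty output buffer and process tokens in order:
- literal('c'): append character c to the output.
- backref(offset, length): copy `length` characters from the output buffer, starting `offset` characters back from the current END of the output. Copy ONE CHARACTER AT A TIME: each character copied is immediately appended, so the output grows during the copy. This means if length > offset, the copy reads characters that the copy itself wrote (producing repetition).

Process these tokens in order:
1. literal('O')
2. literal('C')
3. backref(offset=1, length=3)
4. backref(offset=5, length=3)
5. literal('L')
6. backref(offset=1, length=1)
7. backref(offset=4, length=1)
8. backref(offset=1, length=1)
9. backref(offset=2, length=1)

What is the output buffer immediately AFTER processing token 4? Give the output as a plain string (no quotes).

Answer: OCCCCOCC

Derivation:
Token 1: literal('O'). Output: "O"
Token 2: literal('C'). Output: "OC"
Token 3: backref(off=1, len=3) (overlapping!). Copied 'CCC' from pos 1. Output: "OCCCC"
Token 4: backref(off=5, len=3). Copied 'OCC' from pos 0. Output: "OCCCCOCC"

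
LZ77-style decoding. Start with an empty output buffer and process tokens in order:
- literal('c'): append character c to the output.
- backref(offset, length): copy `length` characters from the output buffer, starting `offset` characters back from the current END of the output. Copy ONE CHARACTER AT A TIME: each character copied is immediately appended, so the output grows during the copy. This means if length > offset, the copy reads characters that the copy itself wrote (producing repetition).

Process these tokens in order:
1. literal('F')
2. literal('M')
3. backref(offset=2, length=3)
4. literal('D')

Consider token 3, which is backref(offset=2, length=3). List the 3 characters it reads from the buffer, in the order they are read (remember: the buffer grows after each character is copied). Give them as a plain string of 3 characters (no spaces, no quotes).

Answer: FMF

Derivation:
Token 1: literal('F'). Output: "F"
Token 2: literal('M'). Output: "FM"
Token 3: backref(off=2, len=3). Buffer before: "FM" (len 2)
  byte 1: read out[0]='F', append. Buffer now: "FMF"
  byte 2: read out[1]='M', append. Buffer now: "FMFM"
  byte 3: read out[2]='F', append. Buffer now: "FMFMF"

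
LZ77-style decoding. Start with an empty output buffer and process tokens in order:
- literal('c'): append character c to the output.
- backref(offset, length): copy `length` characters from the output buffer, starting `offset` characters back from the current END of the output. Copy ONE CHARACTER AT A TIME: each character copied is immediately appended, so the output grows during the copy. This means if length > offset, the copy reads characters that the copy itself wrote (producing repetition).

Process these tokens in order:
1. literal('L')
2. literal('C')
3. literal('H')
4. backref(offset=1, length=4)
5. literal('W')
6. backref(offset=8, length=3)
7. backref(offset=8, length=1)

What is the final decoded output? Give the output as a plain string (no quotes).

Answer: LCHHHHHWLCHH

Derivation:
Token 1: literal('L'). Output: "L"
Token 2: literal('C'). Output: "LC"
Token 3: literal('H'). Output: "LCH"
Token 4: backref(off=1, len=4) (overlapping!). Copied 'HHHH' from pos 2. Output: "LCHHHHH"
Token 5: literal('W'). Output: "LCHHHHHW"
Token 6: backref(off=8, len=3). Copied 'LCH' from pos 0. Output: "LCHHHHHWLCH"
Token 7: backref(off=8, len=1). Copied 'H' from pos 3. Output: "LCHHHHHWLCHH"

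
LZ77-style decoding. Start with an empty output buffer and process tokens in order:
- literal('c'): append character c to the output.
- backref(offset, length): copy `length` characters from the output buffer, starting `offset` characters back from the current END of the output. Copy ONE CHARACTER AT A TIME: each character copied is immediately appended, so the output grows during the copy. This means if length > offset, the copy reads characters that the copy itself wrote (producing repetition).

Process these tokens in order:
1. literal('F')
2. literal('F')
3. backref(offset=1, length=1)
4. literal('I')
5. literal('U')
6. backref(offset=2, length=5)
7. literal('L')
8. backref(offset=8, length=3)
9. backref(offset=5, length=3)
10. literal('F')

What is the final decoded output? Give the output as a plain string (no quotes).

Answer: FFFIUIUIUILIUIILIF

Derivation:
Token 1: literal('F'). Output: "F"
Token 2: literal('F'). Output: "FF"
Token 3: backref(off=1, len=1). Copied 'F' from pos 1. Output: "FFF"
Token 4: literal('I'). Output: "FFFI"
Token 5: literal('U'). Output: "FFFIU"
Token 6: backref(off=2, len=5) (overlapping!). Copied 'IUIUI' from pos 3. Output: "FFFIUIUIUI"
Token 7: literal('L'). Output: "FFFIUIUIUIL"
Token 8: backref(off=8, len=3). Copied 'IUI' from pos 3. Output: "FFFIUIUIUILIUI"
Token 9: backref(off=5, len=3). Copied 'ILI' from pos 9. Output: "FFFIUIUIUILIUIILI"
Token 10: literal('F'). Output: "FFFIUIUIUILIUIILIF"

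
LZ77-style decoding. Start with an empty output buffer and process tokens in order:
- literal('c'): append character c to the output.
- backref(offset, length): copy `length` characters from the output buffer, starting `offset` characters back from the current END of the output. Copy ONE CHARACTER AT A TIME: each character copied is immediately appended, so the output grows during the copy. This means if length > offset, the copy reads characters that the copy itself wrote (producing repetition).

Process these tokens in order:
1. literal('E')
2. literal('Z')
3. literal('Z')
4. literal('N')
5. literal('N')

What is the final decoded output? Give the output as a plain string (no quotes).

Answer: EZZNN

Derivation:
Token 1: literal('E'). Output: "E"
Token 2: literal('Z'). Output: "EZ"
Token 3: literal('Z'). Output: "EZZ"
Token 4: literal('N'). Output: "EZZN"
Token 5: literal('N'). Output: "EZZNN"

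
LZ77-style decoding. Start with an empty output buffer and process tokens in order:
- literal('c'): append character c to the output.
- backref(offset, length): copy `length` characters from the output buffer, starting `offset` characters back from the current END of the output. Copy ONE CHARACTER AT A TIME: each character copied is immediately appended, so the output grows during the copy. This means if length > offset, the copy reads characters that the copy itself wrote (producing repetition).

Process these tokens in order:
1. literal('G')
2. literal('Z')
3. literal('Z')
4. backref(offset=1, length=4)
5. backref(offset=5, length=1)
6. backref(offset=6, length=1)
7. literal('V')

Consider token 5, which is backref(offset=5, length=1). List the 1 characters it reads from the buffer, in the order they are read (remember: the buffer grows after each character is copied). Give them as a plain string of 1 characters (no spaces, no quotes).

Answer: Z

Derivation:
Token 1: literal('G'). Output: "G"
Token 2: literal('Z'). Output: "GZ"
Token 3: literal('Z'). Output: "GZZ"
Token 4: backref(off=1, len=4) (overlapping!). Copied 'ZZZZ' from pos 2. Output: "GZZZZZZ"
Token 5: backref(off=5, len=1). Buffer before: "GZZZZZZ" (len 7)
  byte 1: read out[2]='Z', append. Buffer now: "GZZZZZZZ"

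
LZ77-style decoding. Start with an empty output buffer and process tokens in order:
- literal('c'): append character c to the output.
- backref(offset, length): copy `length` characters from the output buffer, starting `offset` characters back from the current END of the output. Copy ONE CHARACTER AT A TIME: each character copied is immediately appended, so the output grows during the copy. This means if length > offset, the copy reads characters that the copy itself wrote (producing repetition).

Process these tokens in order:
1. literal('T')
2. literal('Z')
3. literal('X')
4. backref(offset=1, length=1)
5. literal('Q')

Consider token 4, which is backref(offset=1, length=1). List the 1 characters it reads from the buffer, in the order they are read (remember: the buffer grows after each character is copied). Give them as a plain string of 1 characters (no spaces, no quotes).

Answer: X

Derivation:
Token 1: literal('T'). Output: "T"
Token 2: literal('Z'). Output: "TZ"
Token 3: literal('X'). Output: "TZX"
Token 4: backref(off=1, len=1). Buffer before: "TZX" (len 3)
  byte 1: read out[2]='X', append. Buffer now: "TZXX"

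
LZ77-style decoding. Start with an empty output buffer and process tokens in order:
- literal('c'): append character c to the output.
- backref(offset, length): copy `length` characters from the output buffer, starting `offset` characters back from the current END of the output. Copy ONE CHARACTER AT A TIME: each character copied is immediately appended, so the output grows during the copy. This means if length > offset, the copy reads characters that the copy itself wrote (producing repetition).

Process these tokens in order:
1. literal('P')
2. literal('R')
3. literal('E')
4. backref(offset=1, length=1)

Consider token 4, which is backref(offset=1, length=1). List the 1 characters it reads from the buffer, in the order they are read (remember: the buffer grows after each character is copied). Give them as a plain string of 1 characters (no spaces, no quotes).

Token 1: literal('P'). Output: "P"
Token 2: literal('R'). Output: "PR"
Token 3: literal('E'). Output: "PRE"
Token 4: backref(off=1, len=1). Buffer before: "PRE" (len 3)
  byte 1: read out[2]='E', append. Buffer now: "PREE"

Answer: E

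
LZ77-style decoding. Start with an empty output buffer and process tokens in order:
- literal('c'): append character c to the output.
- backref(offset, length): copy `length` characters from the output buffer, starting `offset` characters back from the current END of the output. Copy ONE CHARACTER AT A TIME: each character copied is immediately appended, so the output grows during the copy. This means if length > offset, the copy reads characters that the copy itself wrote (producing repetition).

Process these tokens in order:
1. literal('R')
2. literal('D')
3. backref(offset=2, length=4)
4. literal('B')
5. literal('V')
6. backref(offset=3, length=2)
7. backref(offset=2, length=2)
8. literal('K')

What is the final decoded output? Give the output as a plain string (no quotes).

Token 1: literal('R'). Output: "R"
Token 2: literal('D'). Output: "RD"
Token 3: backref(off=2, len=4) (overlapping!). Copied 'RDRD' from pos 0. Output: "RDRDRD"
Token 4: literal('B'). Output: "RDRDRDB"
Token 5: literal('V'). Output: "RDRDRDBV"
Token 6: backref(off=3, len=2). Copied 'DB' from pos 5. Output: "RDRDRDBVDB"
Token 7: backref(off=2, len=2). Copied 'DB' from pos 8. Output: "RDRDRDBVDBDB"
Token 8: literal('K'). Output: "RDRDRDBVDBDBK"

Answer: RDRDRDBVDBDBK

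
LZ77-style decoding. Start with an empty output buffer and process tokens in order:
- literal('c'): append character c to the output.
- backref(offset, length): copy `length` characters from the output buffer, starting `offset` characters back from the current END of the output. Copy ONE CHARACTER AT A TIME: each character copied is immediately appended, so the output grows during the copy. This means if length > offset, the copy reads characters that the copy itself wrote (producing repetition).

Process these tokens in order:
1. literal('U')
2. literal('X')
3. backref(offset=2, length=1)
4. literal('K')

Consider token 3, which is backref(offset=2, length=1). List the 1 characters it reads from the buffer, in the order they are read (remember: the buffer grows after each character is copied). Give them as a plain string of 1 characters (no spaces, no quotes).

Token 1: literal('U'). Output: "U"
Token 2: literal('X'). Output: "UX"
Token 3: backref(off=2, len=1). Buffer before: "UX" (len 2)
  byte 1: read out[0]='U', append. Buffer now: "UXU"

Answer: U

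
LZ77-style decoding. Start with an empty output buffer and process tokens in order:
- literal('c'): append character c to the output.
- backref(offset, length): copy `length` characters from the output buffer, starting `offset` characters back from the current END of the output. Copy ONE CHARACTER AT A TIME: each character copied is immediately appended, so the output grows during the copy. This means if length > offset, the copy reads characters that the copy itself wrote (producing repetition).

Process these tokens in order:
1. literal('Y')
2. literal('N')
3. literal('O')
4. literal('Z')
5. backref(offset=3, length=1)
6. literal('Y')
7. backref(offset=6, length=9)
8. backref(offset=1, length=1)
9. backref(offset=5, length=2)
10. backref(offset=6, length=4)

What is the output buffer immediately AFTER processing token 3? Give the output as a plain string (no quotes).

Answer: YNO

Derivation:
Token 1: literal('Y'). Output: "Y"
Token 2: literal('N'). Output: "YN"
Token 3: literal('O'). Output: "YNO"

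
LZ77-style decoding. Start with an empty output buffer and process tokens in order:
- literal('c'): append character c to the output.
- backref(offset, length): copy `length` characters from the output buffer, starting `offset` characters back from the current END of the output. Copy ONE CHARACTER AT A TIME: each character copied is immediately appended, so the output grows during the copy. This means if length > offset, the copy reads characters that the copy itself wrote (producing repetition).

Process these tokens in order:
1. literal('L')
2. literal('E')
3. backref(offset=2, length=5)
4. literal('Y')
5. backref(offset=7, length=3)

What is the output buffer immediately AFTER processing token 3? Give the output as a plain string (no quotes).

Answer: LELELEL

Derivation:
Token 1: literal('L'). Output: "L"
Token 2: literal('E'). Output: "LE"
Token 3: backref(off=2, len=5) (overlapping!). Copied 'LELEL' from pos 0. Output: "LELELEL"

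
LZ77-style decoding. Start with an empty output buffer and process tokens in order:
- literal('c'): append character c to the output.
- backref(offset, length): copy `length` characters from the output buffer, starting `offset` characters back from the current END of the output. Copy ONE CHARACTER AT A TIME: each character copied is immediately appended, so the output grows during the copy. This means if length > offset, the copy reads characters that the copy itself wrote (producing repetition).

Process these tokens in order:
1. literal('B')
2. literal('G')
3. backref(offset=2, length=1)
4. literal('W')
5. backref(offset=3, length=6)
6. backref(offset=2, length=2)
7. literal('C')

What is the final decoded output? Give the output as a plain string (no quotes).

Answer: BGBWGBWGBWBWC

Derivation:
Token 1: literal('B'). Output: "B"
Token 2: literal('G'). Output: "BG"
Token 3: backref(off=2, len=1). Copied 'B' from pos 0. Output: "BGB"
Token 4: literal('W'). Output: "BGBW"
Token 5: backref(off=3, len=6) (overlapping!). Copied 'GBWGBW' from pos 1. Output: "BGBWGBWGBW"
Token 6: backref(off=2, len=2). Copied 'BW' from pos 8. Output: "BGBWGBWGBWBW"
Token 7: literal('C'). Output: "BGBWGBWGBWBWC"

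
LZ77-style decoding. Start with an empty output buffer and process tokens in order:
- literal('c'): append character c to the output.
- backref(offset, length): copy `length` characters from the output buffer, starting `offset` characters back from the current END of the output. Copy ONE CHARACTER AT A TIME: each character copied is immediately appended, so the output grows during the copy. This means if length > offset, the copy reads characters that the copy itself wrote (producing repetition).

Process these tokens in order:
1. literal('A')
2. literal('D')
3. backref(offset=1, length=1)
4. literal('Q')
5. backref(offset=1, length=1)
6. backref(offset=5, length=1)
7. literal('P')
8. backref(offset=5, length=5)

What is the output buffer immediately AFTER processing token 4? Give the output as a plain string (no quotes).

Token 1: literal('A'). Output: "A"
Token 2: literal('D'). Output: "AD"
Token 3: backref(off=1, len=1). Copied 'D' from pos 1. Output: "ADD"
Token 4: literal('Q'). Output: "ADDQ"

Answer: ADDQ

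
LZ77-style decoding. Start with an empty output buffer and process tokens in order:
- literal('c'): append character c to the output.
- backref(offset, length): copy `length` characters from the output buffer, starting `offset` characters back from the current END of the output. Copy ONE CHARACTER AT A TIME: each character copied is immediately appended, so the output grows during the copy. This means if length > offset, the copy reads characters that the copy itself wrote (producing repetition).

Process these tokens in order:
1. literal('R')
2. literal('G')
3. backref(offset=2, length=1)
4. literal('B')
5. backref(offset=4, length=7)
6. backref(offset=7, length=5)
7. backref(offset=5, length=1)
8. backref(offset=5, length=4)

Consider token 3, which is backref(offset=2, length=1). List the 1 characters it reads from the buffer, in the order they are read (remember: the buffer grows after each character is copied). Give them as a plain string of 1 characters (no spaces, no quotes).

Token 1: literal('R'). Output: "R"
Token 2: literal('G'). Output: "RG"
Token 3: backref(off=2, len=1). Buffer before: "RG" (len 2)
  byte 1: read out[0]='R', append. Buffer now: "RGR"

Answer: R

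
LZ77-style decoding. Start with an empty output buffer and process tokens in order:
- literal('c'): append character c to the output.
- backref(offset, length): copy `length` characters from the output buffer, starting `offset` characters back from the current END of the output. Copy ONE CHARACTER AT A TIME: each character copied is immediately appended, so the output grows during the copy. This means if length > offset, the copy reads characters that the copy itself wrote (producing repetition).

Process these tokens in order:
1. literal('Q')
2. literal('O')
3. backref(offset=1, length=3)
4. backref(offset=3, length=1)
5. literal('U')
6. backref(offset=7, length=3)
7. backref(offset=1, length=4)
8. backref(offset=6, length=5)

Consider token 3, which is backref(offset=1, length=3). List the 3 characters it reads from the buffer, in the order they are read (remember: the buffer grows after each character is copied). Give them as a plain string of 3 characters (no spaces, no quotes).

Token 1: literal('Q'). Output: "Q"
Token 2: literal('O'). Output: "QO"
Token 3: backref(off=1, len=3). Buffer before: "QO" (len 2)
  byte 1: read out[1]='O', append. Buffer now: "QOO"
  byte 2: read out[2]='O', append. Buffer now: "QOOO"
  byte 3: read out[3]='O', append. Buffer now: "QOOOO"

Answer: OOO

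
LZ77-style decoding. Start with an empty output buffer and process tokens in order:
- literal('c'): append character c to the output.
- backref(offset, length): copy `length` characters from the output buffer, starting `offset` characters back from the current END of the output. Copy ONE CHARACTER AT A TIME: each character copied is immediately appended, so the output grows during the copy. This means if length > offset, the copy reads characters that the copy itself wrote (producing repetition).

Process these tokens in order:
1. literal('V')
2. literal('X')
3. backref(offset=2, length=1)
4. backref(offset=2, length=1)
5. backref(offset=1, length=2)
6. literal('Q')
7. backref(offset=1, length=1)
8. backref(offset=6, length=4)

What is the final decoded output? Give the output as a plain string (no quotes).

Token 1: literal('V'). Output: "V"
Token 2: literal('X'). Output: "VX"
Token 3: backref(off=2, len=1). Copied 'V' from pos 0. Output: "VXV"
Token 4: backref(off=2, len=1). Copied 'X' from pos 1. Output: "VXVX"
Token 5: backref(off=1, len=2) (overlapping!). Copied 'XX' from pos 3. Output: "VXVXXX"
Token 6: literal('Q'). Output: "VXVXXXQ"
Token 7: backref(off=1, len=1). Copied 'Q' from pos 6. Output: "VXVXXXQQ"
Token 8: backref(off=6, len=4). Copied 'VXXX' from pos 2. Output: "VXVXXXQQVXXX"

Answer: VXVXXXQQVXXX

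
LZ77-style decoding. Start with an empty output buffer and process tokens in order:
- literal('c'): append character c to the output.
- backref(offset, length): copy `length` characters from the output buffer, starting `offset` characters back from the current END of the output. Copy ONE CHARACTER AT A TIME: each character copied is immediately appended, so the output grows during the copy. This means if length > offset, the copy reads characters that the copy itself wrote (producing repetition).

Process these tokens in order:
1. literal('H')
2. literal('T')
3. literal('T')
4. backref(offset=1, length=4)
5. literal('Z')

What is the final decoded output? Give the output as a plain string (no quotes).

Token 1: literal('H'). Output: "H"
Token 2: literal('T'). Output: "HT"
Token 3: literal('T'). Output: "HTT"
Token 4: backref(off=1, len=4) (overlapping!). Copied 'TTTT' from pos 2. Output: "HTTTTTT"
Token 5: literal('Z'). Output: "HTTTTTTZ"

Answer: HTTTTTTZ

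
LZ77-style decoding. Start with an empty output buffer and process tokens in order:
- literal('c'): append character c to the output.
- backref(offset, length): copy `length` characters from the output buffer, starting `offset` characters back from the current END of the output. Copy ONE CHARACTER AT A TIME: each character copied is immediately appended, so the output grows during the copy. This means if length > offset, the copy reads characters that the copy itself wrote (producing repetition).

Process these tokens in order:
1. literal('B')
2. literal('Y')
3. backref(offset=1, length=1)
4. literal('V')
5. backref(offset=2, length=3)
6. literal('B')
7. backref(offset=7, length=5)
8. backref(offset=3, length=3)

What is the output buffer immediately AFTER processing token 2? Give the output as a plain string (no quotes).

Answer: BY

Derivation:
Token 1: literal('B'). Output: "B"
Token 2: literal('Y'). Output: "BY"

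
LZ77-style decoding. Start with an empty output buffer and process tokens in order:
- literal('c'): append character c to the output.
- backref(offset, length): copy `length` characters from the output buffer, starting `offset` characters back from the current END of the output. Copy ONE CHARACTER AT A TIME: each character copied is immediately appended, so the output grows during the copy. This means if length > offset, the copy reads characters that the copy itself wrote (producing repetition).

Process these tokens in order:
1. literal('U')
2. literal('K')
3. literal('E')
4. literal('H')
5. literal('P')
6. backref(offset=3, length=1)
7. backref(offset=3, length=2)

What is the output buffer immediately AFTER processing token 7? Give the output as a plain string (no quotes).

Answer: UKEHPEHP

Derivation:
Token 1: literal('U'). Output: "U"
Token 2: literal('K'). Output: "UK"
Token 3: literal('E'). Output: "UKE"
Token 4: literal('H'). Output: "UKEH"
Token 5: literal('P'). Output: "UKEHP"
Token 6: backref(off=3, len=1). Copied 'E' from pos 2. Output: "UKEHPE"
Token 7: backref(off=3, len=2). Copied 'HP' from pos 3. Output: "UKEHPEHP"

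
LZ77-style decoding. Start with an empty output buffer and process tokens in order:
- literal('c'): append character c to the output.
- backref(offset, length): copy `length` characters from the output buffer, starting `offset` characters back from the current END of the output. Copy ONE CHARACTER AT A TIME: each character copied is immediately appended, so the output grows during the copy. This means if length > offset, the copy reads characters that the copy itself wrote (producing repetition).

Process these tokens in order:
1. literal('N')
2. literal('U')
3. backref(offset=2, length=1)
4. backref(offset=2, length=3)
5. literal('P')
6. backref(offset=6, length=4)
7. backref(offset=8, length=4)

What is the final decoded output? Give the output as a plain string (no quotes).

Answer: NUNUNUPUNUNUNUP

Derivation:
Token 1: literal('N'). Output: "N"
Token 2: literal('U'). Output: "NU"
Token 3: backref(off=2, len=1). Copied 'N' from pos 0. Output: "NUN"
Token 4: backref(off=2, len=3) (overlapping!). Copied 'UNU' from pos 1. Output: "NUNUNU"
Token 5: literal('P'). Output: "NUNUNUP"
Token 6: backref(off=6, len=4). Copied 'UNUN' from pos 1. Output: "NUNUNUPUNUN"
Token 7: backref(off=8, len=4). Copied 'UNUP' from pos 3. Output: "NUNUNUPUNUNUNUP"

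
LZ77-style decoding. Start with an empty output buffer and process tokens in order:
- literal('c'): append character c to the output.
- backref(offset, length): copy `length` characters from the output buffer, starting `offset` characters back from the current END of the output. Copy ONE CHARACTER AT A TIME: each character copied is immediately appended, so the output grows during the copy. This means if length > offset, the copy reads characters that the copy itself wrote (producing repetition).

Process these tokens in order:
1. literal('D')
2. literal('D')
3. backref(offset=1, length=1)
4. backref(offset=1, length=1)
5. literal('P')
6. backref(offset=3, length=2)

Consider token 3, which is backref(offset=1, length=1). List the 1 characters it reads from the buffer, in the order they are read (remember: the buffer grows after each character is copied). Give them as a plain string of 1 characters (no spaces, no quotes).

Answer: D

Derivation:
Token 1: literal('D'). Output: "D"
Token 2: literal('D'). Output: "DD"
Token 3: backref(off=1, len=1). Buffer before: "DD" (len 2)
  byte 1: read out[1]='D', append. Buffer now: "DDD"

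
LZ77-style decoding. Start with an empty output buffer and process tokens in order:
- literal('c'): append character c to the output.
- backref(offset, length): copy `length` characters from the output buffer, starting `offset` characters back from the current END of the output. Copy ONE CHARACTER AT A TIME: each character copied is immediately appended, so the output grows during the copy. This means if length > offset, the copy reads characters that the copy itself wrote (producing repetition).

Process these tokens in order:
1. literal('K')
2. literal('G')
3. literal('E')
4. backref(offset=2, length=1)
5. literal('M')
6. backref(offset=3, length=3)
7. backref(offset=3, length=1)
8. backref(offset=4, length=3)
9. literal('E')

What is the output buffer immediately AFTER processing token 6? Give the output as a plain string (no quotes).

Token 1: literal('K'). Output: "K"
Token 2: literal('G'). Output: "KG"
Token 3: literal('E'). Output: "KGE"
Token 4: backref(off=2, len=1). Copied 'G' from pos 1. Output: "KGEG"
Token 5: literal('M'). Output: "KGEGM"
Token 6: backref(off=3, len=3). Copied 'EGM' from pos 2. Output: "KGEGMEGM"

Answer: KGEGMEGM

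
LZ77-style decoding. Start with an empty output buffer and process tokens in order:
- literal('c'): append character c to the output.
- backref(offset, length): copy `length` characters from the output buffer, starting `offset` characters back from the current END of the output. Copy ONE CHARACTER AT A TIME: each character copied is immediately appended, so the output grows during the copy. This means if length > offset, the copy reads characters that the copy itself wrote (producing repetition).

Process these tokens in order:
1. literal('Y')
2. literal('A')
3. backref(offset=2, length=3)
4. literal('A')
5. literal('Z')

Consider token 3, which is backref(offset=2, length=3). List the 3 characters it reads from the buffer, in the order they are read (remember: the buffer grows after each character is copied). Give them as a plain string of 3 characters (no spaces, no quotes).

Answer: YAY

Derivation:
Token 1: literal('Y'). Output: "Y"
Token 2: literal('A'). Output: "YA"
Token 3: backref(off=2, len=3). Buffer before: "YA" (len 2)
  byte 1: read out[0]='Y', append. Buffer now: "YAY"
  byte 2: read out[1]='A', append. Buffer now: "YAYA"
  byte 3: read out[2]='Y', append. Buffer now: "YAYAY"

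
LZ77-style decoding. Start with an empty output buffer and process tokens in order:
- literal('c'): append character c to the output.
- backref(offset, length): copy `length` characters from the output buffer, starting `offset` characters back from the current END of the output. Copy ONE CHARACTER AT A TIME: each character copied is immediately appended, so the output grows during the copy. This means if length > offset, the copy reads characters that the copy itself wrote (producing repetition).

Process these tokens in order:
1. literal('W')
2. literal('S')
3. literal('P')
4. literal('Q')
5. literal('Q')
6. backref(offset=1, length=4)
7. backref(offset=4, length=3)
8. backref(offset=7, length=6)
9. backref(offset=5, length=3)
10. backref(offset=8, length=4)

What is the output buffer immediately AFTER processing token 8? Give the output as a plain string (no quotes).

Token 1: literal('W'). Output: "W"
Token 2: literal('S'). Output: "WS"
Token 3: literal('P'). Output: "WSP"
Token 4: literal('Q'). Output: "WSPQ"
Token 5: literal('Q'). Output: "WSPQQ"
Token 6: backref(off=1, len=4) (overlapping!). Copied 'QQQQ' from pos 4. Output: "WSPQQQQQQ"
Token 7: backref(off=4, len=3). Copied 'QQQ' from pos 5. Output: "WSPQQQQQQQQQ"
Token 8: backref(off=7, len=6). Copied 'QQQQQQ' from pos 5. Output: "WSPQQQQQQQQQQQQQQQ"

Answer: WSPQQQQQQQQQQQQQQQ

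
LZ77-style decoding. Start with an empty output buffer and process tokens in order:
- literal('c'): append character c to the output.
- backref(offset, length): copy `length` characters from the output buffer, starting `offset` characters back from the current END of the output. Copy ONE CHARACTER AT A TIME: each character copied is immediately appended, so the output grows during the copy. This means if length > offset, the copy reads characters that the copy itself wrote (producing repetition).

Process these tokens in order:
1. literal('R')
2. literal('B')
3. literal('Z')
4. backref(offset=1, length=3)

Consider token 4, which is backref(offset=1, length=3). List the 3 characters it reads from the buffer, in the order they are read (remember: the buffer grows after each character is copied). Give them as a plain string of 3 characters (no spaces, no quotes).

Answer: ZZZ

Derivation:
Token 1: literal('R'). Output: "R"
Token 2: literal('B'). Output: "RB"
Token 3: literal('Z'). Output: "RBZ"
Token 4: backref(off=1, len=3). Buffer before: "RBZ" (len 3)
  byte 1: read out[2]='Z', append. Buffer now: "RBZZ"
  byte 2: read out[3]='Z', append. Buffer now: "RBZZZ"
  byte 3: read out[4]='Z', append. Buffer now: "RBZZZZ"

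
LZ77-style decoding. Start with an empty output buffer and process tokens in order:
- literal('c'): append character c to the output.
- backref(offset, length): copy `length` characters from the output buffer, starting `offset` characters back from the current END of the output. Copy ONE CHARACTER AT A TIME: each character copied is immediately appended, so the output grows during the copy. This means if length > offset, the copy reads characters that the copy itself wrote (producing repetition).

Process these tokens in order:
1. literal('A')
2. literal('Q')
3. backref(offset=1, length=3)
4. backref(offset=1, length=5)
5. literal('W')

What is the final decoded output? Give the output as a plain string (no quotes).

Token 1: literal('A'). Output: "A"
Token 2: literal('Q'). Output: "AQ"
Token 3: backref(off=1, len=3) (overlapping!). Copied 'QQQ' from pos 1. Output: "AQQQQ"
Token 4: backref(off=1, len=5) (overlapping!). Copied 'QQQQQ' from pos 4. Output: "AQQQQQQQQQ"
Token 5: literal('W'). Output: "AQQQQQQQQQW"

Answer: AQQQQQQQQQW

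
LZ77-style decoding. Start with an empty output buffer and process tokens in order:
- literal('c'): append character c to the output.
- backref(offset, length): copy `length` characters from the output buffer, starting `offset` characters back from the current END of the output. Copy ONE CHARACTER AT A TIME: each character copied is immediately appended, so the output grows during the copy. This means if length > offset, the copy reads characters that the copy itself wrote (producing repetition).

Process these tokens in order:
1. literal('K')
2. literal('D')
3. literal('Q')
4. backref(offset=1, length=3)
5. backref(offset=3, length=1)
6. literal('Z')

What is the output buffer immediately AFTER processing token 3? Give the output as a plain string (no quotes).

Token 1: literal('K'). Output: "K"
Token 2: literal('D'). Output: "KD"
Token 3: literal('Q'). Output: "KDQ"

Answer: KDQ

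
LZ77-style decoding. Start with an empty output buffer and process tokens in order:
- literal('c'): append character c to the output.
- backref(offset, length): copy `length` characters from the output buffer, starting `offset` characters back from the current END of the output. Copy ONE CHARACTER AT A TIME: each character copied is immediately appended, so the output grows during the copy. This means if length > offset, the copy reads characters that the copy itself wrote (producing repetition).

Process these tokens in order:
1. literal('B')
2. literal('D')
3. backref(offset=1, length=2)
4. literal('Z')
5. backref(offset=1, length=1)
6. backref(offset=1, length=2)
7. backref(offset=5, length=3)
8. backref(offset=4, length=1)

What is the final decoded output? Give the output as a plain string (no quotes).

Token 1: literal('B'). Output: "B"
Token 2: literal('D'). Output: "BD"
Token 3: backref(off=1, len=2) (overlapping!). Copied 'DD' from pos 1. Output: "BDDD"
Token 4: literal('Z'). Output: "BDDDZ"
Token 5: backref(off=1, len=1). Copied 'Z' from pos 4. Output: "BDDDZZ"
Token 6: backref(off=1, len=2) (overlapping!). Copied 'ZZ' from pos 5. Output: "BDDDZZZZ"
Token 7: backref(off=5, len=3). Copied 'DZZ' from pos 3. Output: "BDDDZZZZDZZ"
Token 8: backref(off=4, len=1). Copied 'Z' from pos 7. Output: "BDDDZZZZDZZZ"

Answer: BDDDZZZZDZZZ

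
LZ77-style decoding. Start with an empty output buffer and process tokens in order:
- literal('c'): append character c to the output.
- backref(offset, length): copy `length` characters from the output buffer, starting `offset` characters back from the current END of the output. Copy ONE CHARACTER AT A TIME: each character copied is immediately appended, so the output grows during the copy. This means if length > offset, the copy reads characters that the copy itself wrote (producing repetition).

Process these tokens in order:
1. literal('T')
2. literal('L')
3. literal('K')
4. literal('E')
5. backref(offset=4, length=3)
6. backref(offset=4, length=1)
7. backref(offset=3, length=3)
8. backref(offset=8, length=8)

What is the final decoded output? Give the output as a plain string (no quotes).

Answer: TLKETLKELKEETLKELKE

Derivation:
Token 1: literal('T'). Output: "T"
Token 2: literal('L'). Output: "TL"
Token 3: literal('K'). Output: "TLK"
Token 4: literal('E'). Output: "TLKE"
Token 5: backref(off=4, len=3). Copied 'TLK' from pos 0. Output: "TLKETLK"
Token 6: backref(off=4, len=1). Copied 'E' from pos 3. Output: "TLKETLKE"
Token 7: backref(off=3, len=3). Copied 'LKE' from pos 5. Output: "TLKETLKELKE"
Token 8: backref(off=8, len=8). Copied 'ETLKELKE' from pos 3. Output: "TLKETLKELKEETLKELKE"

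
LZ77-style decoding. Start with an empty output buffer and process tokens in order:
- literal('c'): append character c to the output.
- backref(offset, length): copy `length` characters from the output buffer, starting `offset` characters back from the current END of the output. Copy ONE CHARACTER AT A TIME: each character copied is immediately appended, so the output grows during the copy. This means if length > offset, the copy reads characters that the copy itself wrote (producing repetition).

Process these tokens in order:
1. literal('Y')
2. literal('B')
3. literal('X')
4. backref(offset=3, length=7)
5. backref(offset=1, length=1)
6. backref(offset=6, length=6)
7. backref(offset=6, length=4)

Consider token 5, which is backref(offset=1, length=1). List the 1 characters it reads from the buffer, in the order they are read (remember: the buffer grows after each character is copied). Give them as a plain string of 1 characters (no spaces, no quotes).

Answer: Y

Derivation:
Token 1: literal('Y'). Output: "Y"
Token 2: literal('B'). Output: "YB"
Token 3: literal('X'). Output: "YBX"
Token 4: backref(off=3, len=7) (overlapping!). Copied 'YBXYBXY' from pos 0. Output: "YBXYBXYBXY"
Token 5: backref(off=1, len=1). Buffer before: "YBXYBXYBXY" (len 10)
  byte 1: read out[9]='Y', append. Buffer now: "YBXYBXYBXYY"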